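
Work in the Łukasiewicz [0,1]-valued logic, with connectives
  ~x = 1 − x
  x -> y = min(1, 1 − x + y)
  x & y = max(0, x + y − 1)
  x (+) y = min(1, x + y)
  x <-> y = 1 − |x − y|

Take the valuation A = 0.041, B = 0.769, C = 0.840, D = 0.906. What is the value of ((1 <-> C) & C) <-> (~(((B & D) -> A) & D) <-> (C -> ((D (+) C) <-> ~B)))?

0.983

1 <-> C = 1 − |1.000 − 0.840| = 1 − 0.160 = 0.840
(1 <-> C) & C = max(0, 0.840 + 0.840 − 1) = max(0, 0.680) = 0.680
B & D = max(0, 0.769 + 0.906 − 1) = max(0, 0.675) = 0.675
(B & D) -> A = min(1, 1 − 0.675 + 0.041) = min(1, 0.366) = 0.366
((B & D) -> A) & D = max(0, 0.366 + 0.906 − 1) = max(0, 0.272) = 0.272
~(((B & D) -> A) & D) = 1 − 0.272 = 0.728
D (+) C = min(1, 0.906 + 0.840) = min(1, 1.746) = 1.000
~B = 1 − 0.769 = 0.231
(D (+) C) <-> ~B = 1 − |1.000 − 0.231| = 1 − 0.769 = 0.231
C -> ((D (+) C) <-> ~B) = min(1, 1 − 0.840 + 0.231) = min(1, 0.391) = 0.391
~(((B & D) -> A) & D) <-> (C -> ((D (+) C) <-> ~B)) = 1 − |0.728 − 0.391| = 1 − 0.337 = 0.663
((1 <-> C) & C) <-> (~(((B & D) -> A) & D) <-> (C -> ((D (+) C) <-> ~B))) = 1 − |0.680 − 0.663| = 1 − 0.017 = 0.983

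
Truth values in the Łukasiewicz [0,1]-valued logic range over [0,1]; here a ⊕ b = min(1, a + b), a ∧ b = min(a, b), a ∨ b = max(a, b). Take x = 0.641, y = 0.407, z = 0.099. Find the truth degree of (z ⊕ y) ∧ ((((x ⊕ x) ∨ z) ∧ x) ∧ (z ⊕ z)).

z ⊕ y = min(1, 0.099 + 0.407) = min(1, 0.506) = 0.506
x ⊕ x = min(1, 0.641 + 0.641) = min(1, 1.282) = 1.000
(x ⊕ x) ∨ z = max(1.000, 0.099) = 1.000
((x ⊕ x) ∨ z) ∧ x = min(1.000, 0.641) = 0.641
z ⊕ z = min(1, 0.099 + 0.099) = min(1, 0.198) = 0.198
(((x ⊕ x) ∨ z) ∧ x) ∧ (z ⊕ z) = min(0.641, 0.198) = 0.198
(z ⊕ y) ∧ ((((x ⊕ x) ∨ z) ∧ x) ∧ (z ⊕ z)) = min(0.506, 0.198) = 0.198

0.198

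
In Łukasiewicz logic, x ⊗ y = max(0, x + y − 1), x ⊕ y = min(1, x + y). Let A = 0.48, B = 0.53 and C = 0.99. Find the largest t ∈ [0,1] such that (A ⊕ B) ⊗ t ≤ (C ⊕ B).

1.00

A ⊕ B = min(1, 0.48 + 0.53) = min(1, 1.01) = 1.00
So the left factor is A ⊕ B = 1.00.
C ⊕ B = min(1, 0.99 + 0.53) = min(1, 1.52) = 1.00
So the right-hand bound is C ⊕ B = 1.00.
The residuum of the Łukasiewicz t-norm gives the supremum: min(1, 1 − 1.00 + 1.00).
1 − 1.00 + 1.00 = 1.00, so t = min(1, 1.00) = 1.00.
Check: 1.00 ⊗ 1.00 = max(0, 1.00) = 1.00 ≤ 1.00.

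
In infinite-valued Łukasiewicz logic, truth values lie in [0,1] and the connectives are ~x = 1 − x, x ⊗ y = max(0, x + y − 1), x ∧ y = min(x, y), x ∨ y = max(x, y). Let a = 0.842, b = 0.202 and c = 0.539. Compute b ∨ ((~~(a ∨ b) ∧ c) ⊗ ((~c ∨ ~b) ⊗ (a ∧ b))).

a ∨ b = max(0.842, 0.202) = 0.842
~(a ∨ b) = 1 − 0.842 = 0.158
~~(a ∨ b) = 1 − 0.158 = 0.842
~~(a ∨ b) ∧ c = min(0.842, 0.539) = 0.539
~c = 1 − 0.539 = 0.461
~b = 1 − 0.202 = 0.798
~c ∨ ~b = max(0.461, 0.798) = 0.798
a ∧ b = min(0.842, 0.202) = 0.202
(~c ∨ ~b) ⊗ (a ∧ b) = max(0, 0.798 + 0.202 − 1) = max(0, 0.000) = 0.000
(~~(a ∨ b) ∧ c) ⊗ ((~c ∨ ~b) ⊗ (a ∧ b)) = max(0, 0.539 + 0.000 − 1) = max(0, -0.461) = 0.000
b ∨ ((~~(a ∨ b) ∧ c) ⊗ ((~c ∨ ~b) ⊗ (a ∧ b))) = max(0.202, 0.000) = 0.202

0.202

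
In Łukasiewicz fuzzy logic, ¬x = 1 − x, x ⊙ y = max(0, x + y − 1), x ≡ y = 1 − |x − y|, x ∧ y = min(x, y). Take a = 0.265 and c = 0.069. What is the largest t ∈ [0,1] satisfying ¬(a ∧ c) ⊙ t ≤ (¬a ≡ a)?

0.599

a ∧ c = min(0.265, 0.069) = 0.069
¬(a ∧ c) = 1 − 0.069 = 0.931
So the left factor is ¬(a ∧ c) = 0.931.
¬a = 1 − 0.265 = 0.735
¬a ≡ a = 1 − |0.735 − 0.265| = 1 − 0.470 = 0.530
So the right-hand bound is ¬a ≡ a = 0.530.
The residuum of the Łukasiewicz t-norm gives the supremum: min(1, 1 − 0.931 + 0.530).
1 − 0.931 + 0.530 = 0.599, so t = min(1, 0.599) = 0.599.
Check: 0.931 ⊙ 0.599 = max(0, 0.530) = 0.530 ≤ 0.530.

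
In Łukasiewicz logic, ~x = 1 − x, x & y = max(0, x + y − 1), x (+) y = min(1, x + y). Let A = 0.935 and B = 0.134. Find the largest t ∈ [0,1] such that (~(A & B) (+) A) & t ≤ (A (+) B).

A & B = max(0, 0.935 + 0.134 − 1) = max(0, 0.069) = 0.069
~(A & B) = 1 − 0.069 = 0.931
~(A & B) (+) A = min(1, 0.931 + 0.935) = min(1, 1.866) = 1.000
So the left factor is ~(A & B) (+) A = 1.000.
A (+) B = min(1, 0.935 + 0.134) = min(1, 1.069) = 1.000
So the right-hand bound is A (+) B = 1.000.
The residuum of the Łukasiewicz t-norm gives the supremum: min(1, 1 − 1.000 + 1.000).
1 − 1.000 + 1.000 = 1.000, so t = min(1, 1.000) = 1.000.
Check: 1.000 & 1.000 = max(0, 1.000) = 1.000 ≤ 1.000.

1.000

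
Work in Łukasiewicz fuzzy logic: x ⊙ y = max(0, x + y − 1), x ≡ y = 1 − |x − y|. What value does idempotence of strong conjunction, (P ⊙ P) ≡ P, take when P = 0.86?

0.86

P ⊙ P = max(0, 0.86 + 0.86 − 1) = max(0, 0.72) = 0.72
(P ⊙ P) ≡ P = 1 − |0.72 − 0.86| = 1 − 0.14 = 0.86
(The value 0.86 < 1 shows this instance is not satisfied; fails in Ł∞ since a ⊗ a = max(0, 2a−1) ≠ a in general.)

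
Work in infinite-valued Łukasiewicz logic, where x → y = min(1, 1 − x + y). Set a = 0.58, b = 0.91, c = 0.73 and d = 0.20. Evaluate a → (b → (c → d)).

0.98

c → d = min(1, 1 − 0.73 + 0.20) = min(1, 0.47) = 0.47
b → (c → d) = min(1, 1 − 0.91 + 0.47) = min(1, 0.56) = 0.56
a → (b → (c → d)) = min(1, 1 − 0.58 + 0.56) = min(1, 0.98) = 0.98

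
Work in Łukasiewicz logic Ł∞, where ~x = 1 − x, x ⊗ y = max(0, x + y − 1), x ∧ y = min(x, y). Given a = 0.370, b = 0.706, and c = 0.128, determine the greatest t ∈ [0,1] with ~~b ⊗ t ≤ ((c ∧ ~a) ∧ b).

~b = 1 − 0.706 = 0.294
~~b = 1 − 0.294 = 0.706
So the left factor is ~~b = 0.706.
~a = 1 − 0.370 = 0.630
c ∧ ~a = min(0.128, 0.630) = 0.128
(c ∧ ~a) ∧ b = min(0.128, 0.706) = 0.128
So the right-hand bound is (c ∧ ~a) ∧ b = 0.128.
The residuum of the Łukasiewicz t-norm gives the supremum: min(1, 1 − 0.706 + 0.128).
1 − 0.706 + 0.128 = 0.422, so t = min(1, 0.422) = 0.422.
Check: 0.706 ⊗ 0.422 = max(0, 0.128) = 0.128 ≤ 0.128.

0.422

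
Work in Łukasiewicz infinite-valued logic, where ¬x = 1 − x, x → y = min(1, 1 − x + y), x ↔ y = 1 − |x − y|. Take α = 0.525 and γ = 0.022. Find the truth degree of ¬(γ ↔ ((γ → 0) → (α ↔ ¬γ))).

γ → 0 = min(1, 1 − 0.022 + 0.000) = min(1, 0.978) = 0.978
¬γ = 1 − 0.022 = 0.978
α ↔ ¬γ = 1 − |0.525 − 0.978| = 1 − 0.453 = 0.547
(γ → 0) → (α ↔ ¬γ) = min(1, 1 − 0.978 + 0.547) = min(1, 0.569) = 0.569
γ ↔ ((γ → 0) → (α ↔ ¬γ)) = 1 − |0.022 − 0.569| = 1 − 0.547 = 0.453
¬(γ ↔ ((γ → 0) → (α ↔ ¬γ))) = 1 − 0.453 = 0.547

0.547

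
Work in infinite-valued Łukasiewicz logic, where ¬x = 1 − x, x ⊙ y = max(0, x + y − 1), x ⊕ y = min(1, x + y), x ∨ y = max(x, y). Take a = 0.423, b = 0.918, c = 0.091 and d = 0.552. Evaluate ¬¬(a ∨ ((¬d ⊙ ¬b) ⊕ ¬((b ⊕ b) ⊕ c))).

0.423

¬d = 1 − 0.552 = 0.448
¬b = 1 − 0.918 = 0.082
¬d ⊙ ¬b = max(0, 0.448 + 0.082 − 1) = max(0, -0.470) = 0.000
b ⊕ b = min(1, 0.918 + 0.918) = min(1, 1.836) = 1.000
(b ⊕ b) ⊕ c = min(1, 1.000 + 0.091) = min(1, 1.091) = 1.000
¬((b ⊕ b) ⊕ c) = 1 − 1.000 = 0.000
(¬d ⊙ ¬b) ⊕ ¬((b ⊕ b) ⊕ c) = min(1, 0.000 + 0.000) = min(1, 0.000) = 0.000
a ∨ ((¬d ⊙ ¬b) ⊕ ¬((b ⊕ b) ⊕ c)) = max(0.423, 0.000) = 0.423
¬(a ∨ ((¬d ⊙ ¬b) ⊕ ¬((b ⊕ b) ⊕ c))) = 1 − 0.423 = 0.577
¬¬(a ∨ ((¬d ⊙ ¬b) ⊕ ¬((b ⊕ b) ⊕ c))) = 1 − 0.577 = 0.423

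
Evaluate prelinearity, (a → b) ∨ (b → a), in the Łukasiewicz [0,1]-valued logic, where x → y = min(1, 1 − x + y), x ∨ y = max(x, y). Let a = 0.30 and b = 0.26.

1.00

a → b = min(1, 1 − 0.30 + 0.26) = min(1, 0.96) = 0.96
b → a = min(1, 1 − 0.26 + 0.30) = min(1, 1.04) = 1.00
(a → b) ∨ (b → a) = max(0.96, 1.00) = 1.00
(As expected: a Ł∞-tautology — holds in every MV-chain.)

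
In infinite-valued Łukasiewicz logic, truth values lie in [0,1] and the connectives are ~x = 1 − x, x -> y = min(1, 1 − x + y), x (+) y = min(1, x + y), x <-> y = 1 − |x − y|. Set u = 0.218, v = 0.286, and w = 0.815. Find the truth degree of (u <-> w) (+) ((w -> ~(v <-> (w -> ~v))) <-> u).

u <-> w = 1 − |0.218 − 0.815| = 1 − 0.597 = 0.403
~v = 1 − 0.286 = 0.714
w -> ~v = min(1, 1 − 0.815 + 0.714) = min(1, 0.899) = 0.899
v <-> (w -> ~v) = 1 − |0.286 − 0.899| = 1 − 0.613 = 0.387
~(v <-> (w -> ~v)) = 1 − 0.387 = 0.613
w -> ~(v <-> (w -> ~v)) = min(1, 1 − 0.815 + 0.613) = min(1, 0.798) = 0.798
(w -> ~(v <-> (w -> ~v))) <-> u = 1 − |0.798 − 0.218| = 1 − 0.580 = 0.420
(u <-> w) (+) ((w -> ~(v <-> (w -> ~v))) <-> u) = min(1, 0.403 + 0.420) = min(1, 0.823) = 0.823

0.823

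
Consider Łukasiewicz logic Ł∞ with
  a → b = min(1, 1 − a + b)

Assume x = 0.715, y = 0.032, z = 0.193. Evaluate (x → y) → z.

0.876

x → y = min(1, 1 − 0.715 + 0.032) = min(1, 0.317) = 0.317
(x → y) → z = min(1, 1 − 0.317 + 0.193) = min(1, 0.876) = 0.876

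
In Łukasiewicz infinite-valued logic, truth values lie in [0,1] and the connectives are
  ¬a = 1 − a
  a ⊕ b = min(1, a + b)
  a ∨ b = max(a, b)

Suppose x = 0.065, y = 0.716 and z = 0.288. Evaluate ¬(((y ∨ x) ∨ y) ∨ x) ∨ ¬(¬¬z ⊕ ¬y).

y ∨ x = max(0.716, 0.065) = 0.716
(y ∨ x) ∨ y = max(0.716, 0.716) = 0.716
((y ∨ x) ∨ y) ∨ x = max(0.716, 0.065) = 0.716
¬(((y ∨ x) ∨ y) ∨ x) = 1 − 0.716 = 0.284
¬z = 1 − 0.288 = 0.712
¬¬z = 1 − 0.712 = 0.288
¬y = 1 − 0.716 = 0.284
¬¬z ⊕ ¬y = min(1, 0.288 + 0.284) = min(1, 0.572) = 0.572
¬(¬¬z ⊕ ¬y) = 1 − 0.572 = 0.428
¬(((y ∨ x) ∨ y) ∨ x) ∨ ¬(¬¬z ⊕ ¬y) = max(0.284, 0.428) = 0.428

0.428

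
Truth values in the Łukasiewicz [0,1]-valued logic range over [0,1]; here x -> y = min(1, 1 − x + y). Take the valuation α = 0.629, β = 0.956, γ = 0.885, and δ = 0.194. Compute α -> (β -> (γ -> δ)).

0.724

γ -> δ = min(1, 1 − 0.885 + 0.194) = min(1, 0.309) = 0.309
β -> (γ -> δ) = min(1, 1 − 0.956 + 0.309) = min(1, 0.353) = 0.353
α -> (β -> (γ -> δ)) = min(1, 1 − 0.629 + 0.353) = min(1, 0.724) = 0.724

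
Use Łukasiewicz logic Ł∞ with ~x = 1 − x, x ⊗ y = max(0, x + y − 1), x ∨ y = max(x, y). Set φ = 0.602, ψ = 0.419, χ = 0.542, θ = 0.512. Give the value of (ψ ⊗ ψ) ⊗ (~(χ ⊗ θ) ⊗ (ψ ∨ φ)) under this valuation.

ψ ⊗ ψ = max(0, 0.419 + 0.419 − 1) = max(0, -0.162) = 0.000
χ ⊗ θ = max(0, 0.542 + 0.512 − 1) = max(0, 0.054) = 0.054
~(χ ⊗ θ) = 1 − 0.054 = 0.946
ψ ∨ φ = max(0.419, 0.602) = 0.602
~(χ ⊗ θ) ⊗ (ψ ∨ φ) = max(0, 0.946 + 0.602 − 1) = max(0, 0.548) = 0.548
(ψ ⊗ ψ) ⊗ (~(χ ⊗ θ) ⊗ (ψ ∨ φ)) = max(0, 0.000 + 0.548 − 1) = max(0, -0.452) = 0.000

0.000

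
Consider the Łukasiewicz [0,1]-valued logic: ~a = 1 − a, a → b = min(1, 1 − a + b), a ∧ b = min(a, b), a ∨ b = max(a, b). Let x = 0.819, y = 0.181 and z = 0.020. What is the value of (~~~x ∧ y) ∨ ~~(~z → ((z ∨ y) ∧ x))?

0.201

~x = 1 − 0.819 = 0.181
~~x = 1 − 0.181 = 0.819
~~~x = 1 − 0.819 = 0.181
~~~x ∧ y = min(0.181, 0.181) = 0.181
~z = 1 − 0.020 = 0.980
z ∨ y = max(0.020, 0.181) = 0.181
(z ∨ y) ∧ x = min(0.181, 0.819) = 0.181
~z → ((z ∨ y) ∧ x) = min(1, 1 − 0.980 + 0.181) = min(1, 0.201) = 0.201
~(~z → ((z ∨ y) ∧ x)) = 1 − 0.201 = 0.799
~~(~z → ((z ∨ y) ∧ x)) = 1 − 0.799 = 0.201
(~~~x ∧ y) ∨ ~~(~z → ((z ∨ y) ∧ x)) = max(0.181, 0.201) = 0.201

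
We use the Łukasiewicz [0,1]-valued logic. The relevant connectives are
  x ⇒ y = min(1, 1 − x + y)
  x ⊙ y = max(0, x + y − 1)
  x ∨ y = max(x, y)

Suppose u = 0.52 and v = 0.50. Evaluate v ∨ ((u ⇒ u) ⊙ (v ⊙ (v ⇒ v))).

u ⇒ u = min(1, 1 − 0.52 + 0.52) = min(1, 1.00) = 1.00
v ⇒ v = min(1, 1 − 0.50 + 0.50) = min(1, 1.00) = 1.00
v ⊙ (v ⇒ v) = max(0, 0.50 + 1.00 − 1) = max(0, 0.50) = 0.50
(u ⇒ u) ⊙ (v ⊙ (v ⇒ v)) = max(0, 1.00 + 0.50 − 1) = max(0, 0.50) = 0.50
v ∨ ((u ⇒ u) ⊙ (v ⊙ (v ⇒ v))) = max(0.50, 0.50) = 0.50

0.50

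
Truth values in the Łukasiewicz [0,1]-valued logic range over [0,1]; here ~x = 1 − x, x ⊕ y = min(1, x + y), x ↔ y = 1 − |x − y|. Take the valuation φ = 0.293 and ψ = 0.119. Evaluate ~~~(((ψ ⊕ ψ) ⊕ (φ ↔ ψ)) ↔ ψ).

ψ ⊕ ψ = min(1, 0.119 + 0.119) = min(1, 0.238) = 0.238
φ ↔ ψ = 1 − |0.293 − 0.119| = 1 − 0.174 = 0.826
(ψ ⊕ ψ) ⊕ (φ ↔ ψ) = min(1, 0.238 + 0.826) = min(1, 1.064) = 1.000
((ψ ⊕ ψ) ⊕ (φ ↔ ψ)) ↔ ψ = 1 − |1.000 − 0.119| = 1 − 0.881 = 0.119
~(((ψ ⊕ ψ) ⊕ (φ ↔ ψ)) ↔ ψ) = 1 − 0.119 = 0.881
~~(((ψ ⊕ ψ) ⊕ (φ ↔ ψ)) ↔ ψ) = 1 − 0.881 = 0.119
~~~(((ψ ⊕ ψ) ⊕ (φ ↔ ψ)) ↔ ψ) = 1 − 0.119 = 0.881

0.881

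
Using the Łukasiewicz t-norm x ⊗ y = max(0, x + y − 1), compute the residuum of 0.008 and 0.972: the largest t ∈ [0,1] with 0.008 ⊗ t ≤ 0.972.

1.000

The residuum of the Łukasiewicz t-norm gives the supremum: min(1, 1 − 0.008 + 0.972).
1 − 0.008 + 0.972 = 1.964, so t = min(1, 1.964) = 1.000.
Check: 0.008 ⊗ 1.000 = max(0, 0.008) = 0.008 ≤ 0.972.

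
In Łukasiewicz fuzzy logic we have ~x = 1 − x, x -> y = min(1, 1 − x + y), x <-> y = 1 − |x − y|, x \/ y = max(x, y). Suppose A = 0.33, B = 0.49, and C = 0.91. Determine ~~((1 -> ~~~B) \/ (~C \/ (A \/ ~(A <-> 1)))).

0.67

~B = 1 − 0.49 = 0.51
~~B = 1 − 0.51 = 0.49
~~~B = 1 − 0.49 = 0.51
1 -> ~~~B = min(1, 1 − 1.00 + 0.51) = min(1, 0.51) = 0.51
~C = 1 − 0.91 = 0.09
A <-> 1 = 1 − |0.33 − 1.00| = 1 − 0.67 = 0.33
~(A <-> 1) = 1 − 0.33 = 0.67
A \/ ~(A <-> 1) = max(0.33, 0.67) = 0.67
~C \/ (A \/ ~(A <-> 1)) = max(0.09, 0.67) = 0.67
(1 -> ~~~B) \/ (~C \/ (A \/ ~(A <-> 1))) = max(0.51, 0.67) = 0.67
~((1 -> ~~~B) \/ (~C \/ (A \/ ~(A <-> 1)))) = 1 − 0.67 = 0.33
~~((1 -> ~~~B) \/ (~C \/ (A \/ ~(A <-> 1)))) = 1 − 0.33 = 0.67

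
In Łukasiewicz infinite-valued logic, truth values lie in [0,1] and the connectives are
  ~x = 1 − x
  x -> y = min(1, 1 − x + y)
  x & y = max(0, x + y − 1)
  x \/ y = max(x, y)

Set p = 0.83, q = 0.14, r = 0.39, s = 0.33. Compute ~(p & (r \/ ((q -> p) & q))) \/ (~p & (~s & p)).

q -> p = min(1, 1 − 0.14 + 0.83) = min(1, 1.69) = 1.00
(q -> p) & q = max(0, 1.00 + 0.14 − 1) = max(0, 0.14) = 0.14
r \/ ((q -> p) & q) = max(0.39, 0.14) = 0.39
p & (r \/ ((q -> p) & q)) = max(0, 0.83 + 0.39 − 1) = max(0, 0.22) = 0.22
~(p & (r \/ ((q -> p) & q))) = 1 − 0.22 = 0.78
~p = 1 − 0.83 = 0.17
~s = 1 − 0.33 = 0.67
~s & p = max(0, 0.67 + 0.83 − 1) = max(0, 0.50) = 0.50
~p & (~s & p) = max(0, 0.17 + 0.50 − 1) = max(0, -0.33) = 0.00
~(p & (r \/ ((q -> p) & q))) \/ (~p & (~s & p)) = max(0.78, 0.00) = 0.78

0.78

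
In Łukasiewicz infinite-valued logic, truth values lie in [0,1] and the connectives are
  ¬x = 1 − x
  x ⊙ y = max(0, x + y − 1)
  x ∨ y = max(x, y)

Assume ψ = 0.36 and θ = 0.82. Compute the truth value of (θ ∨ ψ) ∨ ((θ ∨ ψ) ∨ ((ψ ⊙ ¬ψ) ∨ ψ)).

0.82

θ ∨ ψ = max(0.82, 0.36) = 0.82
¬ψ = 1 − 0.36 = 0.64
ψ ⊙ ¬ψ = max(0, 0.36 + 0.64 − 1) = max(0, 0.00) = 0.00
(ψ ⊙ ¬ψ) ∨ ψ = max(0.00, 0.36) = 0.36
(θ ∨ ψ) ∨ ((ψ ⊙ ¬ψ) ∨ ψ) = max(0.82, 0.36) = 0.82
(θ ∨ ψ) ∨ ((θ ∨ ψ) ∨ ((ψ ⊙ ¬ψ) ∨ ψ)) = max(0.82, 0.82) = 0.82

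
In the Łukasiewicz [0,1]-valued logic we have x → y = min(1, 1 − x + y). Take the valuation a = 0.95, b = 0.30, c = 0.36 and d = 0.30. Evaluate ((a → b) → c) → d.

0.30

a → b = min(1, 1 − 0.95 + 0.30) = min(1, 0.35) = 0.35
(a → b) → c = min(1, 1 − 0.35 + 0.36) = min(1, 1.01) = 1.00
((a → b) → c) → d = min(1, 1 − 1.00 + 0.30) = min(1, 0.30) = 0.30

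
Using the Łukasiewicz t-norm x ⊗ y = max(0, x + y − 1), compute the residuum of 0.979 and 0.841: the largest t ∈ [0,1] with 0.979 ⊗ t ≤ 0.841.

0.862

The residuum of the Łukasiewicz t-norm gives the supremum: min(1, 1 − 0.979 + 0.841).
1 − 0.979 + 0.841 = 0.862, so t = min(1, 0.862) = 0.862.
Check: 0.979 ⊗ 0.862 = max(0, 0.841) = 0.841 ≤ 0.841.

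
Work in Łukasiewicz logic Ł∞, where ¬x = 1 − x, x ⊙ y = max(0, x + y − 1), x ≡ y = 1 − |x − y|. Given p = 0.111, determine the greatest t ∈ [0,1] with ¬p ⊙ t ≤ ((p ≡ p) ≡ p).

0.222

¬p = 1 − 0.111 = 0.889
So the left factor is ¬p = 0.889.
p ≡ p = 1 − |0.111 − 0.111| = 1 − 0.000 = 1.000
(p ≡ p) ≡ p = 1 − |1.000 − 0.111| = 1 − 0.889 = 0.111
So the right-hand bound is (p ≡ p) ≡ p = 0.111.
The residuum of the Łukasiewicz t-norm gives the supremum: min(1, 1 − 0.889 + 0.111).
1 − 0.889 + 0.111 = 0.222, so t = min(1, 0.222) = 0.222.
Check: 0.889 ⊙ 0.222 = max(0, 0.111) = 0.111 ≤ 0.111.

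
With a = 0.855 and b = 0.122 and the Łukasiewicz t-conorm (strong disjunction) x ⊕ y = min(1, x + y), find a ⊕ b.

a ⊕ b = min(1, 0.855 + 0.122) = min(1, 0.977) = 0.977
For comparison, the Gödel t-conorm max(x, y) would give 0.855.

0.977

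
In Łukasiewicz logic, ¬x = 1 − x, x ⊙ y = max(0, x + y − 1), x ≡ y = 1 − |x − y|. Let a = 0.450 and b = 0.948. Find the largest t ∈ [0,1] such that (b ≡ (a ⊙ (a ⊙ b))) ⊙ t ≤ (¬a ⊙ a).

0.948

a ⊙ b = max(0, 0.450 + 0.948 − 1) = max(0, 0.398) = 0.398
a ⊙ (a ⊙ b) = max(0, 0.450 + 0.398 − 1) = max(0, -0.152) = 0.000
b ≡ (a ⊙ (a ⊙ b)) = 1 − |0.948 − 0.000| = 1 − 0.948 = 0.052
So the left factor is b ≡ (a ⊙ (a ⊙ b)) = 0.052.
¬a = 1 − 0.450 = 0.550
¬a ⊙ a = max(0, 0.550 + 0.450 − 1) = max(0, 0.000) = 0.000
So the right-hand bound is ¬a ⊙ a = 0.000.
The residuum of the Łukasiewicz t-norm gives the supremum: min(1, 1 − 0.052 + 0.000).
1 − 0.052 + 0.000 = 0.948, so t = min(1, 0.948) = 0.948.
Check: 0.052 ⊙ 0.948 = max(0, 0.000) = 0.000 ≤ 0.000.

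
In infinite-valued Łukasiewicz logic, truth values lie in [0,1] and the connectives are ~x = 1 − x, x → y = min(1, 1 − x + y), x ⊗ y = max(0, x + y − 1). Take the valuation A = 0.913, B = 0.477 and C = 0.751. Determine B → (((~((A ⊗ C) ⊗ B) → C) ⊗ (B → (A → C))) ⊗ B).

0.892

A ⊗ C = max(0, 0.913 + 0.751 − 1) = max(0, 0.664) = 0.664
(A ⊗ C) ⊗ B = max(0, 0.664 + 0.477 − 1) = max(0, 0.141) = 0.141
~((A ⊗ C) ⊗ B) = 1 − 0.141 = 0.859
~((A ⊗ C) ⊗ B) → C = min(1, 1 − 0.859 + 0.751) = min(1, 0.892) = 0.892
A → C = min(1, 1 − 0.913 + 0.751) = min(1, 0.838) = 0.838
B → (A → C) = min(1, 1 − 0.477 + 0.838) = min(1, 1.361) = 1.000
(~((A ⊗ C) ⊗ B) → C) ⊗ (B → (A → C)) = max(0, 0.892 + 1.000 − 1) = max(0, 0.892) = 0.892
((~((A ⊗ C) ⊗ B) → C) ⊗ (B → (A → C))) ⊗ B = max(0, 0.892 + 0.477 − 1) = max(0, 0.369) = 0.369
B → (((~((A ⊗ C) ⊗ B) → C) ⊗ (B → (A → C))) ⊗ B) = min(1, 1 − 0.477 + 0.369) = min(1, 0.892) = 0.892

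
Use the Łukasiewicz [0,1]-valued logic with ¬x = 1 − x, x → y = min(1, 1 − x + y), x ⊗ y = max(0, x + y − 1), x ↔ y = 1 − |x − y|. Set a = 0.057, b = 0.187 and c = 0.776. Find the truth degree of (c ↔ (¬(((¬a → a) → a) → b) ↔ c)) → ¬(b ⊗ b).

1.000

¬a = 1 − 0.057 = 0.943
¬a → a = min(1, 1 − 0.943 + 0.057) = min(1, 0.114) = 0.114
(¬a → a) → a = min(1, 1 − 0.114 + 0.057) = min(1, 0.943) = 0.943
((¬a → a) → a) → b = min(1, 1 − 0.943 + 0.187) = min(1, 0.244) = 0.244
¬(((¬a → a) → a) → b) = 1 − 0.244 = 0.756
¬(((¬a → a) → a) → b) ↔ c = 1 − |0.756 − 0.776| = 1 − 0.020 = 0.980
c ↔ (¬(((¬a → a) → a) → b) ↔ c) = 1 − |0.776 − 0.980| = 1 − 0.204 = 0.796
b ⊗ b = max(0, 0.187 + 0.187 − 1) = max(0, -0.626) = 0.000
¬(b ⊗ b) = 1 − 0.000 = 1.000
(c ↔ (¬(((¬a → a) → a) → b) ↔ c)) → ¬(b ⊗ b) = min(1, 1 − 0.796 + 1.000) = min(1, 1.204) = 1.000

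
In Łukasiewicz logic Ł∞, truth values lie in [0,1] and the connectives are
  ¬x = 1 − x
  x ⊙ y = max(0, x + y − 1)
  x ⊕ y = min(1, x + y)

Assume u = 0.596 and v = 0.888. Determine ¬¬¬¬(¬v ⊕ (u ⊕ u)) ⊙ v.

¬v = 1 − 0.888 = 0.112
u ⊕ u = min(1, 0.596 + 0.596) = min(1, 1.192) = 1.000
¬v ⊕ (u ⊕ u) = min(1, 0.112 + 1.000) = min(1, 1.112) = 1.000
¬(¬v ⊕ (u ⊕ u)) = 1 − 1.000 = 0.000
¬¬(¬v ⊕ (u ⊕ u)) = 1 − 0.000 = 1.000
¬¬¬(¬v ⊕ (u ⊕ u)) = 1 − 1.000 = 0.000
¬¬¬¬(¬v ⊕ (u ⊕ u)) = 1 − 0.000 = 1.000
¬¬¬¬(¬v ⊕ (u ⊕ u)) ⊙ v = max(0, 1.000 + 0.888 − 1) = max(0, 0.888) = 0.888

0.888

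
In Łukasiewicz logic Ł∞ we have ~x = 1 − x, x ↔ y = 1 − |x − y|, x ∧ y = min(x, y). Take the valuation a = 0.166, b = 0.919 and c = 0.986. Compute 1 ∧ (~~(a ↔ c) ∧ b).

a ↔ c = 1 − |0.166 − 0.986| = 1 − 0.820 = 0.180
~(a ↔ c) = 1 − 0.180 = 0.820
~~(a ↔ c) = 1 − 0.820 = 0.180
~~(a ↔ c) ∧ b = min(0.180, 0.919) = 0.180
1 ∧ (~~(a ↔ c) ∧ b) = min(1.000, 0.180) = 0.180

0.180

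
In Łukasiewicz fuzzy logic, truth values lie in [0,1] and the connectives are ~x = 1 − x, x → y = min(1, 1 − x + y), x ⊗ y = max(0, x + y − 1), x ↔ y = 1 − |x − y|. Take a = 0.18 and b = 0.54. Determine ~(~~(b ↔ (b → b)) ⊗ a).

b → b = min(1, 1 − 0.54 + 0.54) = min(1, 1.00) = 1.00
b ↔ (b → b) = 1 − |0.54 − 1.00| = 1 − 0.46 = 0.54
~(b ↔ (b → b)) = 1 − 0.54 = 0.46
~~(b ↔ (b → b)) = 1 − 0.46 = 0.54
~~(b ↔ (b → b)) ⊗ a = max(0, 0.54 + 0.18 − 1) = max(0, -0.28) = 0.00
~(~~(b ↔ (b → b)) ⊗ a) = 1 − 0.00 = 1.00

1.00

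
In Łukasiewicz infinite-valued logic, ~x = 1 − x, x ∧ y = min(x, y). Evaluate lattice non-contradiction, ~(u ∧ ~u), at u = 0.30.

0.70

~u = 1 − 0.30 = 0.70
u ∧ ~u = min(0.30, 0.70) = 0.30
~(u ∧ ~u) = 1 − 0.30 = 0.70
(The value 0.70 < 1 shows this instance is not satisfied; not a Ł∞-tautology — its value is 1 − min(a, 1−a).)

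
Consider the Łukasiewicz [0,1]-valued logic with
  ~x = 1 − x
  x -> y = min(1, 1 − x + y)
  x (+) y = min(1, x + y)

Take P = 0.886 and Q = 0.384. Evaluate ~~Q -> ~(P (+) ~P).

~Q = 1 − 0.384 = 0.616
~~Q = 1 − 0.616 = 0.384
~P = 1 − 0.886 = 0.114
P (+) ~P = min(1, 0.886 + 0.114) = min(1, 1.000) = 1.000
~(P (+) ~P) = 1 − 1.000 = 0.000
~~Q -> ~(P (+) ~P) = min(1, 1 − 0.384 + 0.000) = min(1, 0.616) = 0.616

0.616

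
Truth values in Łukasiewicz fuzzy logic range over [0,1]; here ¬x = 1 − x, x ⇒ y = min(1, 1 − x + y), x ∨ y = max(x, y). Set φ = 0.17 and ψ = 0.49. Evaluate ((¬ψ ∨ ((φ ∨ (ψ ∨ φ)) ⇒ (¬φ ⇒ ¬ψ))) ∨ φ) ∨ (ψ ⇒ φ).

1.00

¬ψ = 1 − 0.49 = 0.51
ψ ∨ φ = max(0.49, 0.17) = 0.49
φ ∨ (ψ ∨ φ) = max(0.17, 0.49) = 0.49
¬φ = 1 − 0.17 = 0.83
¬φ ⇒ ¬ψ = min(1, 1 − 0.83 + 0.51) = min(1, 0.68) = 0.68
(φ ∨ (ψ ∨ φ)) ⇒ (¬φ ⇒ ¬ψ) = min(1, 1 − 0.49 + 0.68) = min(1, 1.19) = 1.00
¬ψ ∨ ((φ ∨ (ψ ∨ φ)) ⇒ (¬φ ⇒ ¬ψ)) = max(0.51, 1.00) = 1.00
(¬ψ ∨ ((φ ∨ (ψ ∨ φ)) ⇒ (¬φ ⇒ ¬ψ))) ∨ φ = max(1.00, 0.17) = 1.00
ψ ⇒ φ = min(1, 1 − 0.49 + 0.17) = min(1, 0.68) = 0.68
((¬ψ ∨ ((φ ∨ (ψ ∨ φ)) ⇒ (¬φ ⇒ ¬ψ))) ∨ φ) ∨ (ψ ⇒ φ) = max(1.00, 0.68) = 1.00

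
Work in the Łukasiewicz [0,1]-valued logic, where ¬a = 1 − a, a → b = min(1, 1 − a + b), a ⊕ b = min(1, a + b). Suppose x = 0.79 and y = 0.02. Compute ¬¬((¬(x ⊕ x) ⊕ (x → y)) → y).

0.79

x ⊕ x = min(1, 0.79 + 0.79) = min(1, 1.58) = 1.00
¬(x ⊕ x) = 1 − 1.00 = 0.00
x → y = min(1, 1 − 0.79 + 0.02) = min(1, 0.23) = 0.23
¬(x ⊕ x) ⊕ (x → y) = min(1, 0.00 + 0.23) = min(1, 0.23) = 0.23
(¬(x ⊕ x) ⊕ (x → y)) → y = min(1, 1 − 0.23 + 0.02) = min(1, 0.79) = 0.79
¬((¬(x ⊕ x) ⊕ (x → y)) → y) = 1 − 0.79 = 0.21
¬¬((¬(x ⊕ x) ⊕ (x → y)) → y) = 1 − 0.21 = 0.79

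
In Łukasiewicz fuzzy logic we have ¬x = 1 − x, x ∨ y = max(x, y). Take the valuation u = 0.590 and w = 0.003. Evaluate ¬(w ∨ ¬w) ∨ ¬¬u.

¬w = 1 − 0.003 = 0.997
w ∨ ¬w = max(0.003, 0.997) = 0.997
¬(w ∨ ¬w) = 1 − 0.997 = 0.003
¬u = 1 − 0.590 = 0.410
¬¬u = 1 − 0.410 = 0.590
¬(w ∨ ¬w) ∨ ¬¬u = max(0.003, 0.590) = 0.590

0.590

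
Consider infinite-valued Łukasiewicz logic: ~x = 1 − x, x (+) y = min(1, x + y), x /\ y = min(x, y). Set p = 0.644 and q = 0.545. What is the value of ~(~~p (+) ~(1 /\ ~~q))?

0.000

~p = 1 − 0.644 = 0.356
~~p = 1 − 0.356 = 0.644
~q = 1 − 0.545 = 0.455
~~q = 1 − 0.455 = 0.545
1 /\ ~~q = min(1.000, 0.545) = 0.545
~(1 /\ ~~q) = 1 − 0.545 = 0.455
~~p (+) ~(1 /\ ~~q) = min(1, 0.644 + 0.455) = min(1, 1.099) = 1.000
~(~~p (+) ~(1 /\ ~~q)) = 1 − 1.000 = 0.000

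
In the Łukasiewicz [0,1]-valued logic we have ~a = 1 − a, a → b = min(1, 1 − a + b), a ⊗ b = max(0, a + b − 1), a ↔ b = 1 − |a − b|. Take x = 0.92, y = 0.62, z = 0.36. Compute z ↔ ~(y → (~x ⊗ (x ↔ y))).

0.74

~x = 1 − 0.92 = 0.08
x ↔ y = 1 − |0.92 − 0.62| = 1 − 0.30 = 0.70
~x ⊗ (x ↔ y) = max(0, 0.08 + 0.70 − 1) = max(0, -0.22) = 0.00
y → (~x ⊗ (x ↔ y)) = min(1, 1 − 0.62 + 0.00) = min(1, 0.38) = 0.38
~(y → (~x ⊗ (x ↔ y))) = 1 − 0.38 = 0.62
z ↔ ~(y → (~x ⊗ (x ↔ y))) = 1 − |0.36 − 0.62| = 1 − 0.26 = 0.74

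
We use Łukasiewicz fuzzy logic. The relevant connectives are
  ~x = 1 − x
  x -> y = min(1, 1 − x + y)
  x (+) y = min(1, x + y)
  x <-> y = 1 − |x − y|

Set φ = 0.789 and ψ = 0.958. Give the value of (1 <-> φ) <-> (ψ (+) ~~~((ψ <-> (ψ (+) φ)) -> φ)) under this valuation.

1 <-> φ = 1 − |1.000 − 0.789| = 1 − 0.211 = 0.789
ψ (+) φ = min(1, 0.958 + 0.789) = min(1, 1.747) = 1.000
ψ <-> (ψ (+) φ) = 1 − |0.958 − 1.000| = 1 − 0.042 = 0.958
(ψ <-> (ψ (+) φ)) -> φ = min(1, 1 − 0.958 + 0.789) = min(1, 0.831) = 0.831
~((ψ <-> (ψ (+) φ)) -> φ) = 1 − 0.831 = 0.169
~~((ψ <-> (ψ (+) φ)) -> φ) = 1 − 0.169 = 0.831
~~~((ψ <-> (ψ (+) φ)) -> φ) = 1 − 0.831 = 0.169
ψ (+) ~~~((ψ <-> (ψ (+) φ)) -> φ) = min(1, 0.958 + 0.169) = min(1, 1.127) = 1.000
(1 <-> φ) <-> (ψ (+) ~~~((ψ <-> (ψ (+) φ)) -> φ)) = 1 − |0.789 − 1.000| = 1 − 0.211 = 0.789

0.789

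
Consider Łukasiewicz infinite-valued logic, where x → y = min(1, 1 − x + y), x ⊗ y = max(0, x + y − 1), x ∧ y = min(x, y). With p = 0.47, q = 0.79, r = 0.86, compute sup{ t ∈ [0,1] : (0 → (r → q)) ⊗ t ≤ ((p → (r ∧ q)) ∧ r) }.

r → q = min(1, 1 − 0.86 + 0.79) = min(1, 0.93) = 0.93
0 → (r → q) = min(1, 1 − 0.00 + 0.93) = min(1, 1.93) = 1.00
So the left factor is 0 → (r → q) = 1.00.
r ∧ q = min(0.86, 0.79) = 0.79
p → (r ∧ q) = min(1, 1 − 0.47 + 0.79) = min(1, 1.32) = 1.00
(p → (r ∧ q)) ∧ r = min(1.00, 0.86) = 0.86
So the right-hand bound is (p → (r ∧ q)) ∧ r = 0.86.
The residuum of the Łukasiewicz t-norm gives the supremum: min(1, 1 − 1.00 + 0.86).
1 − 1.00 + 0.86 = 0.86, so t = min(1, 0.86) = 0.86.
Check: 1.00 ⊗ 0.86 = max(0, 0.86) = 0.86 ≤ 0.86.

0.86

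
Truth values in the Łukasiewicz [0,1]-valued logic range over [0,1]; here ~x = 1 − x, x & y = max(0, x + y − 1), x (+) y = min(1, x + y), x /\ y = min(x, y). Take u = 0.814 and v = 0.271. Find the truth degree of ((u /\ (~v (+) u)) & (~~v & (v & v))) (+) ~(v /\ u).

~v = 1 − 0.271 = 0.729
~v (+) u = min(1, 0.729 + 0.814) = min(1, 1.543) = 1.000
u /\ (~v (+) u) = min(0.814, 1.000) = 0.814
~~v = 1 − 0.729 = 0.271
v & v = max(0, 0.271 + 0.271 − 1) = max(0, -0.458) = 0.000
~~v & (v & v) = max(0, 0.271 + 0.000 − 1) = max(0, -0.729) = 0.000
(u /\ (~v (+) u)) & (~~v & (v & v)) = max(0, 0.814 + 0.000 − 1) = max(0, -0.186) = 0.000
v /\ u = min(0.271, 0.814) = 0.271
~(v /\ u) = 1 − 0.271 = 0.729
((u /\ (~v (+) u)) & (~~v & (v & v))) (+) ~(v /\ u) = min(1, 0.000 + 0.729) = min(1, 0.729) = 0.729

0.729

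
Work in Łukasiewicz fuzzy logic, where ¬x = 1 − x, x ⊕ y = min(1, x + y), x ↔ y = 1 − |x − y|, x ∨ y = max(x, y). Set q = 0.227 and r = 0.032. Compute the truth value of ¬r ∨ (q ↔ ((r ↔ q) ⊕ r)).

¬r = 1 − 0.032 = 0.968
r ↔ q = 1 − |0.032 − 0.227| = 1 − 0.195 = 0.805
(r ↔ q) ⊕ r = min(1, 0.805 + 0.032) = min(1, 0.837) = 0.837
q ↔ ((r ↔ q) ⊕ r) = 1 − |0.227 − 0.837| = 1 − 0.610 = 0.390
¬r ∨ (q ↔ ((r ↔ q) ⊕ r)) = max(0.968, 0.390) = 0.968

0.968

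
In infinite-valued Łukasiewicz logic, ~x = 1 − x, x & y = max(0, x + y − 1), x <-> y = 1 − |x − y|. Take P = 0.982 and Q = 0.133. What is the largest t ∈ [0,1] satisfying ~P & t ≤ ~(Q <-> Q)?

0.982

~P = 1 − 0.982 = 0.018
So the left factor is ~P = 0.018.
Q <-> Q = 1 − |0.133 − 0.133| = 1 − 0.000 = 1.000
~(Q <-> Q) = 1 − 1.000 = 0.000
So the right-hand bound is ~(Q <-> Q) = 0.000.
The residuum of the Łukasiewicz t-norm gives the supremum: min(1, 1 − 0.018 + 0.000).
1 − 0.018 + 0.000 = 0.982, so t = min(1, 0.982) = 0.982.
Check: 0.018 & 0.982 = max(0, 0.000) = 0.000 ≤ 0.000.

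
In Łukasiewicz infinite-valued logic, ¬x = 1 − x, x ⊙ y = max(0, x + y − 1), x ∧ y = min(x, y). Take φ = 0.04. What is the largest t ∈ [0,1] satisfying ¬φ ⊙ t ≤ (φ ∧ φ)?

¬φ = 1 − 0.04 = 0.96
So the left factor is ¬φ = 0.96.
φ ∧ φ = min(0.04, 0.04) = 0.04
So the right-hand bound is φ ∧ φ = 0.04.
The residuum of the Łukasiewicz t-norm gives the supremum: min(1, 1 − 0.96 + 0.04).
1 − 0.96 + 0.04 = 0.08, so t = min(1, 0.08) = 0.08.
Check: 0.96 ⊙ 0.08 = max(0, 0.04) = 0.04 ≤ 0.04.

0.08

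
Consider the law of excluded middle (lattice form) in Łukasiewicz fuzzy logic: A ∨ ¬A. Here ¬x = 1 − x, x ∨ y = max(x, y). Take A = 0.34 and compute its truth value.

¬A = 1 − 0.34 = 0.66
A ∨ ¬A = max(0.34, 0.66) = 0.66
(The value 0.66 < 1 shows this instance is not satisfied; not a Ł∞-tautology — its value is max(a, 1−a).)

0.66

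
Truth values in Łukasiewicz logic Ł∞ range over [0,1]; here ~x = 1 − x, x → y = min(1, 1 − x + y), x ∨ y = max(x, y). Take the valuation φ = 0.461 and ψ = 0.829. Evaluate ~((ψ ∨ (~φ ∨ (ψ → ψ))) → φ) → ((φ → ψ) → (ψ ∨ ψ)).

1.000

~φ = 1 − 0.461 = 0.539
ψ → ψ = min(1, 1 − 0.829 + 0.829) = min(1, 1.000) = 1.000
~φ ∨ (ψ → ψ) = max(0.539, 1.000) = 1.000
ψ ∨ (~φ ∨ (ψ → ψ)) = max(0.829, 1.000) = 1.000
(ψ ∨ (~φ ∨ (ψ → ψ))) → φ = min(1, 1 − 1.000 + 0.461) = min(1, 0.461) = 0.461
~((ψ ∨ (~φ ∨ (ψ → ψ))) → φ) = 1 − 0.461 = 0.539
φ → ψ = min(1, 1 − 0.461 + 0.829) = min(1, 1.368) = 1.000
ψ ∨ ψ = max(0.829, 0.829) = 0.829
(φ → ψ) → (ψ ∨ ψ) = min(1, 1 − 1.000 + 0.829) = min(1, 0.829) = 0.829
~((ψ ∨ (~φ ∨ (ψ → ψ))) → φ) → ((φ → ψ) → (ψ ∨ ψ)) = min(1, 1 − 0.539 + 0.829) = min(1, 1.290) = 1.000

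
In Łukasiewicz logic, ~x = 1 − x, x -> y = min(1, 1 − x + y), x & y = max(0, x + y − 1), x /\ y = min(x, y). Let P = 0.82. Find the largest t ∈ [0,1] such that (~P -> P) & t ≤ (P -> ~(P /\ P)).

~P = 1 − 0.82 = 0.18
~P -> P = min(1, 1 − 0.18 + 0.82) = min(1, 1.64) = 1.00
So the left factor is ~P -> P = 1.00.
P /\ P = min(0.82, 0.82) = 0.82
~(P /\ P) = 1 − 0.82 = 0.18
P -> ~(P /\ P) = min(1, 1 − 0.82 + 0.18) = min(1, 0.36) = 0.36
So the right-hand bound is P -> ~(P /\ P) = 0.36.
The residuum of the Łukasiewicz t-norm gives the supremum: min(1, 1 − 1.00 + 0.36).
1 − 1.00 + 0.36 = 0.36, so t = min(1, 0.36) = 0.36.
Check: 1.00 & 0.36 = max(0, 0.36) = 0.36 ≤ 0.36.

0.36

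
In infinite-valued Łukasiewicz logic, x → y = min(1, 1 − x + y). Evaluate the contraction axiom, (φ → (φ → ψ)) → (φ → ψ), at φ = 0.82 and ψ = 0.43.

0.82

φ → ψ = min(1, 1 − 0.82 + 0.43) = min(1, 0.61) = 0.61
φ → (φ → ψ) = min(1, 1 − 0.82 + 0.61) = min(1, 0.79) = 0.79
(φ → (φ → ψ)) → (φ → ψ) = min(1, 1 − 0.79 + 0.61) = min(1, 0.82) = 0.82
(The value 0.82 < 1 shows this instance is not satisfied; fails in Ł∞ (the t-norm is not idempotent).)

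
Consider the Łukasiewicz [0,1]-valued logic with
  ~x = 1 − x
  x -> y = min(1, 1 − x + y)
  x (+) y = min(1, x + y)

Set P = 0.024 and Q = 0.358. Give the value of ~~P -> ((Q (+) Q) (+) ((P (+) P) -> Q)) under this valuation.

~P = 1 − 0.024 = 0.976
~~P = 1 − 0.976 = 0.024
Q (+) Q = min(1, 0.358 + 0.358) = min(1, 0.716) = 0.716
P (+) P = min(1, 0.024 + 0.024) = min(1, 0.048) = 0.048
(P (+) P) -> Q = min(1, 1 − 0.048 + 0.358) = min(1, 1.310) = 1.000
(Q (+) Q) (+) ((P (+) P) -> Q) = min(1, 0.716 + 1.000) = min(1, 1.716) = 1.000
~~P -> ((Q (+) Q) (+) ((P (+) P) -> Q)) = min(1, 1 − 0.024 + 1.000) = min(1, 1.976) = 1.000

1.000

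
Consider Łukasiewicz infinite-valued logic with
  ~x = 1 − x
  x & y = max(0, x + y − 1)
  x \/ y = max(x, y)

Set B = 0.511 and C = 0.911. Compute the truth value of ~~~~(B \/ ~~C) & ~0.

~C = 1 − 0.911 = 0.089
~~C = 1 − 0.089 = 0.911
B \/ ~~C = max(0.511, 0.911) = 0.911
~(B \/ ~~C) = 1 − 0.911 = 0.089
~~(B \/ ~~C) = 1 − 0.089 = 0.911
~~~(B \/ ~~C) = 1 − 0.911 = 0.089
~~~~(B \/ ~~C) = 1 − 0.089 = 0.911
~0 = 1 − 0.000 = 1.000
~~~~(B \/ ~~C) & ~0 = max(0, 0.911 + 1.000 − 1) = max(0, 0.911) = 0.911

0.911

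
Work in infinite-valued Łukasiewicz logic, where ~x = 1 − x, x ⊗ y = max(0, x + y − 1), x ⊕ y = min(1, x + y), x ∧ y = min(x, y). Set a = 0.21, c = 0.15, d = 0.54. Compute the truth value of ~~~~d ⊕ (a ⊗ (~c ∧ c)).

0.54

~d = 1 − 0.54 = 0.46
~~d = 1 − 0.46 = 0.54
~~~d = 1 − 0.54 = 0.46
~~~~d = 1 − 0.46 = 0.54
~c = 1 − 0.15 = 0.85
~c ∧ c = min(0.85, 0.15) = 0.15
a ⊗ (~c ∧ c) = max(0, 0.21 + 0.15 − 1) = max(0, -0.64) = 0.00
~~~~d ⊕ (a ⊗ (~c ∧ c)) = min(1, 0.54 + 0.00) = min(1, 0.54) = 0.54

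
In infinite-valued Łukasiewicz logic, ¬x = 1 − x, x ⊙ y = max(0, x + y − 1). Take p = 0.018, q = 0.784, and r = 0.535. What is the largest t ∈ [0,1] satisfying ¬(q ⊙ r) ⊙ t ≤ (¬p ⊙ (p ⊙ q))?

0.319

q ⊙ r = max(0, 0.784 + 0.535 − 1) = max(0, 0.319) = 0.319
¬(q ⊙ r) = 1 − 0.319 = 0.681
So the left factor is ¬(q ⊙ r) = 0.681.
¬p = 1 − 0.018 = 0.982
p ⊙ q = max(0, 0.018 + 0.784 − 1) = max(0, -0.198) = 0.000
¬p ⊙ (p ⊙ q) = max(0, 0.982 + 0.000 − 1) = max(0, -0.018) = 0.000
So the right-hand bound is ¬p ⊙ (p ⊙ q) = 0.000.
The residuum of the Łukasiewicz t-norm gives the supremum: min(1, 1 − 0.681 + 0.000).
1 − 0.681 + 0.000 = 0.319, so t = min(1, 0.319) = 0.319.
Check: 0.681 ⊙ 0.319 = max(0, 0.000) = 0.000 ≤ 0.000.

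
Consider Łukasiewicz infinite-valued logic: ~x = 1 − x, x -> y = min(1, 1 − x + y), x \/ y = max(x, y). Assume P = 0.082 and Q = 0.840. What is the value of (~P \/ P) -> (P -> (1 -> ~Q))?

1.000

~P = 1 − 0.082 = 0.918
~P \/ P = max(0.918, 0.082) = 0.918
~Q = 1 − 0.840 = 0.160
1 -> ~Q = min(1, 1 − 1.000 + 0.160) = min(1, 0.160) = 0.160
P -> (1 -> ~Q) = min(1, 1 − 0.082 + 0.160) = min(1, 1.078) = 1.000
(~P \/ P) -> (P -> (1 -> ~Q)) = min(1, 1 − 0.918 + 1.000) = min(1, 1.082) = 1.000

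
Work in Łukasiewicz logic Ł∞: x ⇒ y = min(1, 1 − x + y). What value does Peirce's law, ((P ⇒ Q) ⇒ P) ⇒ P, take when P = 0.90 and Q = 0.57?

0.90

P ⇒ Q = min(1, 1 − 0.90 + 0.57) = min(1, 0.67) = 0.67
(P ⇒ Q) ⇒ P = min(1, 1 − 0.67 + 0.90) = min(1, 1.23) = 1.00
((P ⇒ Q) ⇒ P) ⇒ P = min(1, 1 − 1.00 + 0.90) = min(1, 0.90) = 0.90
(The value 0.90 < 1 shows this instance is not satisfied; not a Ł∞-tautology in general.)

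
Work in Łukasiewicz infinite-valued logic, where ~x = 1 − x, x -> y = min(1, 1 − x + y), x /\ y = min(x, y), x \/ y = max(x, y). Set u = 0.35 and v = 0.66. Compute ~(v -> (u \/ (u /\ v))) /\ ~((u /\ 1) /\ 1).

u /\ v = min(0.35, 0.66) = 0.35
u \/ (u /\ v) = max(0.35, 0.35) = 0.35
v -> (u \/ (u /\ v)) = min(1, 1 − 0.66 + 0.35) = min(1, 0.69) = 0.69
~(v -> (u \/ (u /\ v))) = 1 − 0.69 = 0.31
u /\ 1 = min(0.35, 1.00) = 0.35
(u /\ 1) /\ 1 = min(0.35, 1.00) = 0.35
~((u /\ 1) /\ 1) = 1 − 0.35 = 0.65
~(v -> (u \/ (u /\ v))) /\ ~((u /\ 1) /\ 1) = min(0.31, 0.65) = 0.31

0.31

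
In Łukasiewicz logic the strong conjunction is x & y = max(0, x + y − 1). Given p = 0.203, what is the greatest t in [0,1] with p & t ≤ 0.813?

1.000

The residuum of the Łukasiewicz t-norm gives the supremum: min(1, 1 − 0.203 + 0.813).
1 − 0.203 + 0.813 = 1.610, so t = min(1, 1.610) = 1.000.
Check: 0.203 & 1.000 = max(0, 0.203) = 0.203 ≤ 0.813.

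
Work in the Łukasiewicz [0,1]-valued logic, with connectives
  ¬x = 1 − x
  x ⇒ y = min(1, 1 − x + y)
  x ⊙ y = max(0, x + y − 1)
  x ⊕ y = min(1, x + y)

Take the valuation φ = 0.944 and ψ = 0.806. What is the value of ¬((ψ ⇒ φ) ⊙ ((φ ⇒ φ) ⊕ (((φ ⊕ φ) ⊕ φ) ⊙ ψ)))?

ψ ⇒ φ = min(1, 1 − 0.806 + 0.944) = min(1, 1.138) = 1.000
φ ⇒ φ = min(1, 1 − 0.944 + 0.944) = min(1, 1.000) = 1.000
φ ⊕ φ = min(1, 0.944 + 0.944) = min(1, 1.888) = 1.000
(φ ⊕ φ) ⊕ φ = min(1, 1.000 + 0.944) = min(1, 1.944) = 1.000
((φ ⊕ φ) ⊕ φ) ⊙ ψ = max(0, 1.000 + 0.806 − 1) = max(0, 0.806) = 0.806
(φ ⇒ φ) ⊕ (((φ ⊕ φ) ⊕ φ) ⊙ ψ) = min(1, 1.000 + 0.806) = min(1, 1.806) = 1.000
(ψ ⇒ φ) ⊙ ((φ ⇒ φ) ⊕ (((φ ⊕ φ) ⊕ φ) ⊙ ψ)) = max(0, 1.000 + 1.000 − 1) = max(0, 1.000) = 1.000
¬((ψ ⇒ φ) ⊙ ((φ ⇒ φ) ⊕ (((φ ⊕ φ) ⊕ φ) ⊙ ψ))) = 1 − 1.000 = 0.000

0.000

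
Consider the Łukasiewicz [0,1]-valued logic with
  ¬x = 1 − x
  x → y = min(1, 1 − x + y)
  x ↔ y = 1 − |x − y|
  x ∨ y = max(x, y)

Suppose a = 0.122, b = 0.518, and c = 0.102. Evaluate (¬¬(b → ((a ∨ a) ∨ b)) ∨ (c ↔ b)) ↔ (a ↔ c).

a ∨ a = max(0.122, 0.122) = 0.122
(a ∨ a) ∨ b = max(0.122, 0.518) = 0.518
b → ((a ∨ a) ∨ b) = min(1, 1 − 0.518 + 0.518) = min(1, 1.000) = 1.000
¬(b → ((a ∨ a) ∨ b)) = 1 − 1.000 = 0.000
¬¬(b → ((a ∨ a) ∨ b)) = 1 − 0.000 = 1.000
c ↔ b = 1 − |0.102 − 0.518| = 1 − 0.416 = 0.584
¬¬(b → ((a ∨ a) ∨ b)) ∨ (c ↔ b) = max(1.000, 0.584) = 1.000
a ↔ c = 1 − |0.122 − 0.102| = 1 − 0.020 = 0.980
(¬¬(b → ((a ∨ a) ∨ b)) ∨ (c ↔ b)) ↔ (a ↔ c) = 1 − |1.000 − 0.980| = 1 − 0.020 = 0.980

0.980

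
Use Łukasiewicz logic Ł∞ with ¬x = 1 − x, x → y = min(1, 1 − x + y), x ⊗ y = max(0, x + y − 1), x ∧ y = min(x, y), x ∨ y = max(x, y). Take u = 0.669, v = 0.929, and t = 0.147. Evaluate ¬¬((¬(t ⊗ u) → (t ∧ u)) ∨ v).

0.929

t ⊗ u = max(0, 0.147 + 0.669 − 1) = max(0, -0.184) = 0.000
¬(t ⊗ u) = 1 − 0.000 = 1.000
t ∧ u = min(0.147, 0.669) = 0.147
¬(t ⊗ u) → (t ∧ u) = min(1, 1 − 1.000 + 0.147) = min(1, 0.147) = 0.147
(¬(t ⊗ u) → (t ∧ u)) ∨ v = max(0.147, 0.929) = 0.929
¬((¬(t ⊗ u) → (t ∧ u)) ∨ v) = 1 − 0.929 = 0.071
¬¬((¬(t ⊗ u) → (t ∧ u)) ∨ v) = 1 − 0.071 = 0.929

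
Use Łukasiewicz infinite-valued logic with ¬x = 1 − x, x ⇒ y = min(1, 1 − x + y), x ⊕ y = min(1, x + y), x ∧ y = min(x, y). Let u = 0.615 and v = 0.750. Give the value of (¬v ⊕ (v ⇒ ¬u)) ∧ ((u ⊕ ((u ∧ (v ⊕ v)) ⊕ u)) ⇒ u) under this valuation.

0.615

¬v = 1 − 0.750 = 0.250
¬u = 1 − 0.615 = 0.385
v ⇒ ¬u = min(1, 1 − 0.750 + 0.385) = min(1, 0.635) = 0.635
¬v ⊕ (v ⇒ ¬u) = min(1, 0.250 + 0.635) = min(1, 0.885) = 0.885
v ⊕ v = min(1, 0.750 + 0.750) = min(1, 1.500) = 1.000
u ∧ (v ⊕ v) = min(0.615, 1.000) = 0.615
(u ∧ (v ⊕ v)) ⊕ u = min(1, 0.615 + 0.615) = min(1, 1.230) = 1.000
u ⊕ ((u ∧ (v ⊕ v)) ⊕ u) = min(1, 0.615 + 1.000) = min(1, 1.615) = 1.000
(u ⊕ ((u ∧ (v ⊕ v)) ⊕ u)) ⇒ u = min(1, 1 − 1.000 + 0.615) = min(1, 0.615) = 0.615
(¬v ⊕ (v ⇒ ¬u)) ∧ ((u ⊕ ((u ∧ (v ⊕ v)) ⊕ u)) ⇒ u) = min(0.885, 0.615) = 0.615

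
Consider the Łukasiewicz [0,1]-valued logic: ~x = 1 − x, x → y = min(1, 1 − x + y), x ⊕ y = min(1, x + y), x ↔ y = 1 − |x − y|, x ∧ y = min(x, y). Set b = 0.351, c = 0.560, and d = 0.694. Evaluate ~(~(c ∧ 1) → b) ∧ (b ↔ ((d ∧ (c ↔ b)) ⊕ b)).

0.089

c ∧ 1 = min(0.560, 1.000) = 0.560
~(c ∧ 1) = 1 − 0.560 = 0.440
~(c ∧ 1) → b = min(1, 1 − 0.440 + 0.351) = min(1, 0.911) = 0.911
~(~(c ∧ 1) → b) = 1 − 0.911 = 0.089
c ↔ b = 1 − |0.560 − 0.351| = 1 − 0.209 = 0.791
d ∧ (c ↔ b) = min(0.694, 0.791) = 0.694
(d ∧ (c ↔ b)) ⊕ b = min(1, 0.694 + 0.351) = min(1, 1.045) = 1.000
b ↔ ((d ∧ (c ↔ b)) ⊕ b) = 1 − |0.351 − 1.000| = 1 − 0.649 = 0.351
~(~(c ∧ 1) → b) ∧ (b ↔ ((d ∧ (c ↔ b)) ⊕ b)) = min(0.089, 0.351) = 0.089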